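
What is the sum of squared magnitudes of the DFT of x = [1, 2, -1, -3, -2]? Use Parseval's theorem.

Parseval: Σ|x[n]|² = (1/N)Σ|X[k]|², so Σ|X[k]|² = N·Σ|x[n]|² = 5·19.0000

Σ|X[k]|² = N·Σ|x[n]|² = 5·19.0000 = 95.0000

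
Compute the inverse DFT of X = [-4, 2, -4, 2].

x[n] = (1/4) Σ(k=0 to 3) X[k] · e^(2πikn/4)

Computing each x[n]:
x[0] = -1
x[1] = 0
x[2] = -3
x[3] = 0

x = [-1, 0, -3, 0]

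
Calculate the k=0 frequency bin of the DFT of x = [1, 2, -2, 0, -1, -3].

X[0] = Σ(n=0 to 5) x[n] · ω_6^0 = Σ x[n]
= (1) + (2) + (-2) + (0) + (-1) + (-3)

X[0] = -3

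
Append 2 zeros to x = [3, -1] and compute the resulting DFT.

Original 2-point DFT: [2, 4]
Zero-padded 4-point DFT provides frequency interpolation.

DFT_4([x, 0, ...]) = [2, 3+1i, 4, 3-1i]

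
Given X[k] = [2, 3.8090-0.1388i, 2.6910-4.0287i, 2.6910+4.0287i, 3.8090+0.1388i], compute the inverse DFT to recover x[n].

x[n] = (1/5) Σ(k=0 to 4) X[k] · e^(2πikn/5)

Computing each x[n]:
x[0] = 3
x[1] = 1
x[2] = -2
x[3] = 1
x[4] = -1

x = [3, 1, -2, 1, -1]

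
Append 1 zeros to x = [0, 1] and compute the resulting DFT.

Original 2-point DFT: [1, -1]
Zero-padded 3-point DFT provides frequency interpolation.

DFT_3([x, 0, ...]) = [1, -0.5000-0.8660i, -0.5000+0.8660i]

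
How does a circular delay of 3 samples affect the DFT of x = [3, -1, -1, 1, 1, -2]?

Time shift by 3: X_shifted[k] = ω_6^(3k) · X[k]
Shifted x = [1, 1, -2, 3, -1, -1]

DFT(x[n-3]) = [1, -0.5000-0.8660i, 5.5000-2.5981i, -5, 5.5000+2.5981i, -0.5000+0.8660i]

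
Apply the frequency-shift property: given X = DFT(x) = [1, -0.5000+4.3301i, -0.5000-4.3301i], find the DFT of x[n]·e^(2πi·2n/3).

Modulation property: DFT(ω_3^(-2n)·x[n]) = X[(k-2) mod 3], so circularly shift X by 2 positions.

X[k-2] = [-0.5000+4.3301i, -0.5000-4.3301i, 1]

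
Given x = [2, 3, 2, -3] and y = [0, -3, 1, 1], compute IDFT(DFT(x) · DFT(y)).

(x ⊛ y)[n] = Σ(m=0 to 3) x[m] · y[(n-m) mod 4]

Computing each output sample:
(x ⊛ y)[0] = 14
(x ⊛ y)[1] = -7
(x ⊛ y)[2] = -10
(x ⊛ y)[3] = -1

x ⊛ y = [14, -7, -10, -1]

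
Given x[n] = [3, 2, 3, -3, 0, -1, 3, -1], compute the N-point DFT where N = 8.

X[k] = Σ(n=0 to 7) x[n] · ω_8^(nk)
where ω_8 = e^(-2πi/8)

Computing each X[k]:
X[0] = 6
X[1] = 6.5355-0.7071i
X[2] = -3-5i
X[3] = -0.5355-0.7071i
X[4] = 12
X[5] = -0.5355+0.7071i
X[6] = -3+5i
X[7] = 6.5355+0.7071i

X = [6, 6.5355-0.7071i, -3-5i, -0.5355-0.7071i, 12, -0.5355+0.7071i, -3+5i, 6.5355+0.7071i]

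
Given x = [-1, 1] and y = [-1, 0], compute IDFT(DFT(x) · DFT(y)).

(x ⊛ y)[n] = Σ(m=0 to 1) x[m] · y[(n-m) mod 2]

Computing each output sample:
(x ⊛ y)[0] = 1
(x ⊛ y)[1] = -1

x ⊛ y = [1, -1]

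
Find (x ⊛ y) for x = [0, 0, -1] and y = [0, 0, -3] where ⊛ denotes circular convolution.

(x ⊛ y)[n] = Σ(m=0 to 2) x[m] · y[(n-m) mod 3]

Computing each output sample:
(x ⊛ y)[0] = 0
(x ⊛ y)[1] = 3
(x ⊛ y)[2] = 0

x ⊛ y = [0, 3, 0]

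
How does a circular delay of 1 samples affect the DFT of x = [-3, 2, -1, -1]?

Time shift by 1: X_shifted[k] = ω_4^(1k) · X[k]
Shifted x = [-1, -3, 2, -1]

DFT(x[n-1]) = [-3, -3+2i, 5, -3-2i]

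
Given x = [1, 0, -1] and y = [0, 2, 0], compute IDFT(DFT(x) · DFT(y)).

(x ⊛ y)[n] = Σ(m=0 to 2) x[m] · y[(n-m) mod 3]

Computing each output sample:
(x ⊛ y)[0] = -2
(x ⊛ y)[1] = 2
(x ⊛ y)[2] = 0

x ⊛ y = [-2, 2, 0]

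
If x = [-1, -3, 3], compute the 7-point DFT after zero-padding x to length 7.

Original 3-point DFT: [-1, -1.0000+5.1962i, -1.0000-5.1962i]
Zero-padded 7-point DFT provides frequency interpolation.

DFT_7([x, 0, ...]) = [-1, -3.5380-0.5793i, -3.0353+4.2264i, 3.5734+3.6471i, 3.5734-3.6471i, -3.0353-4.2264i, -3.5380+0.5793i]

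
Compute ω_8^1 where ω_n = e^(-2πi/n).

ω_8^1 = e^(-2πi·1/8)
= cos(-2π·1/8) + i·sin(-2π·1/8)
= cos(-2π/8) + i·sin(-2π/8)

ω_8^1 = cos(-2π/8) + i·sin(-2π/8) = 0.7071-0.7071i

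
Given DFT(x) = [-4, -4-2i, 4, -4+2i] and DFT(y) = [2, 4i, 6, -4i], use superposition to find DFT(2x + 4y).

By linearity: DFT(2x + 4y) = 2·DFT(x) + 4·DFT(y)
= 2·[-4, -4-2i, 4, -4+2i] + 4·[2, 4i, 6, -4i]

Computing element-wise:
Z[0] = 2·(-4) + 4·(2) = 0
Z[1] = 2·(-4-2i) + 4·(4i) = -8+12i
Z[2] = 2·(4) + 4·(6) = 32
Z[3] = 2·(-4+2i) + 4·(-4i) = -8-12i

DFT(2x + 4y) = 2·X + 4·Y = [0, -8+12i, 32, -8-12i]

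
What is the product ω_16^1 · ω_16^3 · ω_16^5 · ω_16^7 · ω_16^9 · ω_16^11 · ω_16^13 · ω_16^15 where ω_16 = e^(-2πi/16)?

The primitive 16th roots of unity are ω_16^k for k coprime to 16: k ∈ {1, 3, 5, 7, 9, 11, 13, 15}
Their product equals the constant term of the cyclotomic polynomial Φ_16(x) up to sign.
For n ≥ 3, the product of all primitive nth roots of unity is 1. (For n=1 it is 1; for n=2 it is -1.)

1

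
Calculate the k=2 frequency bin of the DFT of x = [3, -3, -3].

X[2] = Σ(n=0 to 2) x[n] · ω_3^(2n) where ω_3 = e^(-2πi/3)
= (3)·ω_3^0 + (-3)·ω_3^2 + (-3)·ω_3^4

X[2] = 6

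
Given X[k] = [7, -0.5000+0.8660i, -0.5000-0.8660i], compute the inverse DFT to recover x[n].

x[n] = (1/3) Σ(k=0 to 2) X[k] · e^(2πikn/3)

Computing each x[n]:
x[0] = 2
x[1] = 2
x[2] = 3

x = [2, 2, 3]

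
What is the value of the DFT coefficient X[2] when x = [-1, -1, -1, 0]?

X[2] = Σ(n=0 to 3) x[n] · ω_4^(2n) where ω_4 = e^(-2πi/4)
= (-1)·ω_4^0 + (-1)·ω_4^2 + (-1)·ω_4^4 + (0)·ω_4^6

X[2] = -1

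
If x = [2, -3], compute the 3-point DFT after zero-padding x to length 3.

Original 2-point DFT: [-1, 5]
Zero-padded 3-point DFT provides frequency interpolation.

DFT_3([x, 0, ...]) = [-1, 3.5000+2.5981i, 3.5000-2.5981i]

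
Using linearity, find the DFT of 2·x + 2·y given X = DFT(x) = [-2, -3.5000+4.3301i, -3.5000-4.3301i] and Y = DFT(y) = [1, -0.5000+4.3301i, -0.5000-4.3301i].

By linearity: DFT(2x + 2y) = 2·DFT(x) + 2·DFT(y)
= 2·[-2, -3.5000+4.3301i, -3.5000-4.3301i] + 2·[1, -0.5000+4.3301i, -0.5000-4.3301i]

Computing element-wise:
Z[0] = 2·(-2) + 2·(1) = -2
Z[1] = 2·(-3.5000+4.3301i) + 2·(-0.5000+4.3301i) = -8.0000+17.3204i
Z[2] = 2·(-3.5000-4.3301i) + 2·(-0.5000-4.3301i) = -8.0000-17.3204i

DFT(2x + 2y) = 2·X + 2·Y = [-2, -8.0000+17.3204i, -8.0000-17.3204i]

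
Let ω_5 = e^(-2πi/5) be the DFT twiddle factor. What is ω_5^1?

ω_5^1 = e^(-2πi·1/5)
= cos(-2π·1/5) + i·sin(-2π·1/5)
= cos(-2π/5) + i·sin(-2π/5)

ω_5^1 = cos(-2π/5) + i·sin(-2π/5) = 0.3090-0.9511i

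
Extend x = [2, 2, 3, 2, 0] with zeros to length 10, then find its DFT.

Original 5-point DFT: [9, -1.4271-2.4899i, 1.9271-0.2245i, 1.9271+0.2245i, -1.4271+2.4899i]
Zero-padded 10-point DFT provides frequency interpolation.

DFT_10([x, 0, ...]) = [9, 3.9271-5.9309i, -1.4271-2.4899i, 0.5729+1.0368i, 1.9271-0.2245i, 1, 1.9271+0.2245i, 0.5729-1.0368i, -1.4271+2.4899i, 3.9271+5.9309i]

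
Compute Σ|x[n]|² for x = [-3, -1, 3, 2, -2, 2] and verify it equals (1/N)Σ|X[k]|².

Time domain:
Σ|x[n]|² = |-3|² + |-1|² + |3|² + |2|² + |-2|² + |2|² = 31.0000

Frequency domain:
(1/6)Σ|X[k]|² = (1/6)(|1|² + |-5.0000-1.7321i|² + |-2.0000+6.9282i|² + |-5|² + |-2.0000-6.9282i|² + |-5.0000+1.7321i|²) = (1/6)·186.0000 = 31.0000

Both sides agree, confirming Parseval's theorem.

Σ|x[n]|² = (1/N)Σ|X[k]|² = 31.0000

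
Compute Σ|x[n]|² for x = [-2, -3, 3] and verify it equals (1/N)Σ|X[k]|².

Time domain:
Σ|x[n]|² = |-2|² + |-3|² + |3|² = 22.0000

Frequency domain:
(1/3)Σ|X[k]|² = (1/3)(|-2|² + |-2.0000+5.1962i|² + |-2.0000-5.1962i|²) = (1/3)·66.0000 = 22.0000

Both sides agree, confirming Parseval's theorem.

Σ|x[n]|² = (1/N)Σ|X[k]|² = 22.0000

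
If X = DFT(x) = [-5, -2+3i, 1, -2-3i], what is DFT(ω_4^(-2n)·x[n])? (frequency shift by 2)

Modulation property: DFT(ω_4^(-2n)·x[n]) = X[(k-2) mod 4], so circularly shift X by 2 positions.

X[k-2] = [1, -2-3i, -5, -2+3i]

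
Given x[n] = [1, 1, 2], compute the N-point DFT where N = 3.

X[k] = Σ(n=0 to 2) x[n] · ω_3^(nk)
where ω_3 = e^(-2πi/3)

Computing each X[k]:
X[0] = 4
X[1] = -0.5000+0.8660i
X[2] = -0.5000-0.8660i

X = [4, -0.5000+0.8660i, -0.5000-0.8660i]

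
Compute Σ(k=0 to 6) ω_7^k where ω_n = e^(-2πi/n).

Sum of all nth roots of unity equals 0 for n > 1 (geometric series with r ≠ 1).

0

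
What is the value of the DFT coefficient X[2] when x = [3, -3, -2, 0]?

X[2] = Σ(n=0 to 3) x[n] · ω_4^(2n) where ω_4 = e^(-2πi/4)
= (3)·ω_4^0 + (-3)·ω_4^2 + (-2)·ω_4^4 + (0)·ω_4^6

X[2] = 4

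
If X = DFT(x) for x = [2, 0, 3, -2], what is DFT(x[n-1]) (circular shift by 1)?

Time shift by 1: X_shifted[k] = ω_4^(1k) · X[k]
Shifted x = [-2, 2, 0, 3]

DFT(x[n-1]) = [3, -2+1i, -7, -2-1i]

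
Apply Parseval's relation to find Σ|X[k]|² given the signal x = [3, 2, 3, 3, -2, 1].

Parseval: Σ|x[n]|² = (1/N)Σ|X[k]|², so Σ|X[k]|² = N·Σ|x[n]|² = 6·36.0000

Σ|X[k]|² = N·Σ|x[n]|² = 6·36.0000 = 216.0000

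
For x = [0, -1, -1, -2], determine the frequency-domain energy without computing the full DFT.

Parseval: Σ|x[n]|² = (1/N)Σ|X[k]|², so Σ|X[k]|² = N·Σ|x[n]|² = 4·6.0000

Σ|X[k]|² = N·Σ|x[n]|² = 4·6.0000 = 24.0000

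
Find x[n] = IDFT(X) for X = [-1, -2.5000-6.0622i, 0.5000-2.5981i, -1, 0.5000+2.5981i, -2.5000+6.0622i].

x[n] = (1/6) Σ(k=0 to 5) X[k] · e^(2πikn/6)

Computing each x[n]:
x[0] = -1
x[1] = 2
x[2] = 1
x[3] = 1
x[4] = -1
x[5] = -3

x = [-1, 2, 1, 1, -1, -3]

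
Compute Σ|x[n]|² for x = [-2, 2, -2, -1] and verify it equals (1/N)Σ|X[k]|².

Time domain:
Σ|x[n]|² = |-2|² + |2|² + |-2|² + |-1|² = 13.0000

Frequency domain:
(1/4)Σ|X[k]|² = (1/4)(|-3|² + |-3i|² + |-5|² + |3i|²) = (1/4)·52.0000 = 13.0000

Both sides agree, confirming Parseval's theorem.

Σ|x[n]|² = (1/N)Σ|X[k]|² = 13.0000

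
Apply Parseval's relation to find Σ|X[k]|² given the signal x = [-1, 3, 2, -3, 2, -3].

Parseval: Σ|x[n]|² = (1/N)Σ|X[k]|², so Σ|X[k]|² = N·Σ|x[n]|² = 6·36.0000

Σ|X[k]|² = N·Σ|x[n]|² = 6·36.0000 = 216.0000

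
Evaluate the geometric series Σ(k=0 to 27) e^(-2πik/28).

Sum of all nth roots of unity equals 0 for n > 1 (geometric series with r ≠ 1).

0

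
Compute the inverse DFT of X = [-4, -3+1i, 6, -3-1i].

x[n] = (1/4) Σ(k=0 to 3) X[k] · e^(2πikn/4)

Computing each x[n]:
x[0] = -1
x[1] = -3
x[2] = 2
x[3] = -2

x = [-1, -3, 2, -2]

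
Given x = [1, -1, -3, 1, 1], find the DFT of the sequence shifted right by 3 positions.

Time shift by 3: X_shifted[k] = ω_5^(3k) · X[k]
Shifted x = [-3, 1, 1, 1, -1]

DFT(x[n-3]) = [-1, -4.6180-1.9021i, -2.3820-1.1756i, -2.3820+1.1756i, -4.6180+1.9021i]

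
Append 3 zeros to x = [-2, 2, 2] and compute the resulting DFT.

Original 3-point DFT: [2, -4, -4]
Zero-padded 6-point DFT provides frequency interpolation.

DFT_6([x, 0, ...]) = [2, -2.0000-3.4641i, -4, -2, -4, -2.0000+3.4641i]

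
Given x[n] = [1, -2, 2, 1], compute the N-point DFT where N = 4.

X[k] = Σ(n=0 to 3) x[n] · ω_4^(nk)
where ω_4 = e^(-2πi/4)

Computing each X[k]:
X[0] = 2
X[1] = -1+3i
X[2] = 4
X[3] = -1-3i

X = [2, -1+3i, 4, -1-3i]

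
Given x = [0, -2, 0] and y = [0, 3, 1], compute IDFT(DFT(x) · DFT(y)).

(x ⊛ y)[n] = Σ(m=0 to 2) x[m] · y[(n-m) mod 3]

Computing each output sample:
(x ⊛ y)[0] = -2
(x ⊛ y)[1] = 0
(x ⊛ y)[2] = -6

x ⊛ y = [-2, 0, -6]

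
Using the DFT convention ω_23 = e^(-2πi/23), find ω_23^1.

ω_23^1 = e^(-2πi·1/23)
= cos(-2π·1/23) + i·sin(-2π·1/23)
= cos(-2π/23) + i·sin(-2π/23)

ω_23^1 = cos(-2π/23) + i·sin(-2π/23) = 0.9629-0.2698i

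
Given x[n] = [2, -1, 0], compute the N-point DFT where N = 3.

X[k] = Σ(n=0 to 2) x[n] · ω_3^(nk)
where ω_3 = e^(-2πi/3)

Computing each X[k]:
X[0] = 1
X[1] = 2.5000+0.8660i
X[2] = 2.5000-0.8660i

X = [1, 2.5000+0.8660i, 2.5000-0.8660i]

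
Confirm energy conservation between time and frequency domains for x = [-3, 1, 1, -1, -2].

Time domain:
Σ|x[n]|² = |-3|² + |1|² + |1|² + |-1|² + |-2|² = 16.0000

Frequency domain:
(1/5)Σ|X[k]|² = (1/5)(|-4|² + |-3.3090-4.0287i|² + |-2.1910+0.1388i|² + |-2.1910-0.1388i|² + |-3.3090+4.0287i|²) = (1/5)·80.0000 = 16.0000

Both sides agree, confirming Parseval's theorem.

Σ|x[n]|² = (1/N)Σ|X[k]|² = 16.0000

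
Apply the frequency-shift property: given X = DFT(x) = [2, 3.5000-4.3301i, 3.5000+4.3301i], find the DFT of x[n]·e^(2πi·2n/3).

Modulation property: DFT(ω_3^(-2n)·x[n]) = X[(k-2) mod 3], so circularly shift X by 2 positions.

X[k-2] = [3.5000-4.3301i, 3.5000+4.3301i, 2]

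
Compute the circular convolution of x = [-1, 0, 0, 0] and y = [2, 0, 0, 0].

(x ⊛ y)[n] = Σ(m=0 to 3) x[m] · y[(n-m) mod 4]

Computing each output sample:
(x ⊛ y)[0] = -2
(x ⊛ y)[1] = 0
(x ⊛ y)[2] = 0
(x ⊛ y)[3] = 0

x ⊛ y = [-2, 0, 0, 0]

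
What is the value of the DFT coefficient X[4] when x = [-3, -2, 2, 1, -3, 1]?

X[4] = Σ(n=0 to 5) x[n] · ω_6^(4n) where ω_6 = e^(-2πi/6)
= (-3)·ω_6^0 + (-2)·ω_6^4 + (2)·ω_6^8 + (1)·ω_6^12 + (-3)·ω_6^16 + (1)·ω_6^20

X[4] = -1.0000-6.9282i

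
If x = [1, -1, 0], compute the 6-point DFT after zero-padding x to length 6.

Original 3-point DFT: [0, 1.5000+0.8660i, 1.5000-0.8660i]
Zero-padded 6-point DFT provides frequency interpolation.

DFT_6([x, 0, ...]) = [0, 0.5000+0.8660i, 1.5000+0.8660i, 2, 1.5000-0.8660i, 0.5000-0.8660i]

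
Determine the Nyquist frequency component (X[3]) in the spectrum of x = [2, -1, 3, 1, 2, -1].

X[3] = Σ(n=0 to 5) x[n] · ω_6^(3n) where ω_6 = e^(-2πi/6)
= (2)·ω_6^0 + (-1)·ω_6^3 + (3)·ω_6^6 + (1)·ω_6^9 + (2)·ω_6^12 + (-1)·ω_6^15

X[3] = 8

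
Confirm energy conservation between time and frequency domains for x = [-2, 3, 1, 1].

Time domain:
Σ|x[n]|² = |-2|² + |3|² + |1|² + |1|² = 15.0000

Frequency domain:
(1/4)Σ|X[k]|² = (1/4)(|3|² + |-3-2i|² + |-5|² + |-3+2i|²) = (1/4)·60.0000 = 15.0000

Both sides agree, confirming Parseval's theorem.

Σ|x[n]|² = (1/N)Σ|X[k]|² = 15.0000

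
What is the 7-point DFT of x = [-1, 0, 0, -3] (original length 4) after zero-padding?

Original 4-point DFT: [-4, -1-3i, 2, -1+3i]
Zero-padded 7-point DFT provides frequency interpolation.

DFT_7([x, 0, ...]) = [-4, 1.7029+1.3017i, -2.8705-2.3455i, -0.3324+2.9248i, -0.3324-2.9248i, -2.8705+2.3455i, 1.7029-1.3017i]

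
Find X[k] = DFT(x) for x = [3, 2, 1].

X[k] = Σ(n=0 to 2) x[n] · ω_3^(nk)
where ω_3 = e^(-2πi/3)

Computing each X[k]:
X[0] = 6
X[1] = 1.5000-0.8660i
X[2] = 1.5000+0.8660i

X = [6, 1.5000-0.8660i, 1.5000+0.8660i]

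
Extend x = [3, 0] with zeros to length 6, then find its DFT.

Original 2-point DFT: [3, 3]
Zero-padded 6-point DFT provides frequency interpolation.

DFT_6([x, 0, ...]) = [3, 3, 3, 3, 3, 3]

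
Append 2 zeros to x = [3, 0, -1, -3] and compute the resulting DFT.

Original 4-point DFT: [-1, 4-3i, 5, 4+3i]
Zero-padded 6-point DFT provides frequency interpolation.

DFT_6([x, 0, ...]) = [-1, 6.5000+0.8660i, 0.5000-0.8660i, 5, 0.5000+0.8660i, 6.5000-0.8660i]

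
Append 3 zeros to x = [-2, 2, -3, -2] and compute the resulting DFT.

Original 4-point DFT: [-5, 1-4i, -5, 1+4i]
Zero-padded 7-point DFT provides frequency interpolation.

DFT_7([x, 0, ...]) = [-5, 1.7165+2.2289i, -0.9891-4.8152i, -5.2274-1.2634i, -5.2274+1.2634i, -0.9891+4.8152i, 1.7165-2.2289i]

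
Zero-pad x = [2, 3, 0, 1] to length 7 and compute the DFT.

Original 4-point DFT: [6, 2-2i, -2, 2+2i]
Zero-padded 7-point DFT provides frequency interpolation.

DFT_7([x, 0, ...]) = [6, 2.9695-2.7794i, 1.9559-2.1430i, -0.9254-2.2766i, -0.9254+2.2766i, 1.9559+2.1430i, 2.9695+2.7794i]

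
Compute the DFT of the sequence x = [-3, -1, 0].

X[k] = Σ(n=0 to 2) x[n] · ω_3^(nk)
where ω_3 = e^(-2πi/3)

Computing each X[k]:
X[0] = -4
X[1] = -2.5000+0.8660i
X[2] = -2.5000-0.8660i

X = [-4, -2.5000+0.8660i, -2.5000-0.8660i]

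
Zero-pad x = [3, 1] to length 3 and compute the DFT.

Original 2-point DFT: [4, 2]
Zero-padded 3-point DFT provides frequency interpolation.

DFT_3([x, 0, ...]) = [4, 2.5000-0.8660i, 2.5000+0.8660i]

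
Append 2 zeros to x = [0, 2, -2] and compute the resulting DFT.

Original 3-point DFT: [0, -3.4641i, 3.4641i]
Zero-padded 5-point DFT provides frequency interpolation.

DFT_5([x, 0, ...]) = [0, 2.2361-0.7265i, -2.2361-3.0777i, -2.2361+3.0777i, 2.2361+0.7265i]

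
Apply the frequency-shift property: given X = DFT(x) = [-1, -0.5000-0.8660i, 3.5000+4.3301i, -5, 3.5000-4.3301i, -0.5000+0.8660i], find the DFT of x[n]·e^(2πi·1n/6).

Modulation property: DFT(ω_6^(-1n)·x[n]) = X[(k-1) mod 6], so circularly shift X by 1 positions.

X[k-1] = [-0.5000+0.8660i, -1, -0.5000-0.8660i, 3.5000+4.3301i, -5, 3.5000-4.3301i]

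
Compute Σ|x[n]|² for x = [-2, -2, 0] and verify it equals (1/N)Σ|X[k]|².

Time domain:
Σ|x[n]|² = |-2|² + |-2|² + |0|² = 8.0000

Frequency domain:
(1/3)Σ|X[k]|² = (1/3)(|-4|² + |-1.0000+1.7321i|² + |-1.0000-1.7321i|²) = (1/3)·24.0000 = 8.0000

Both sides agree, confirming Parseval's theorem.

Σ|x[n]|² = (1/N)Σ|X[k]|² = 8.0000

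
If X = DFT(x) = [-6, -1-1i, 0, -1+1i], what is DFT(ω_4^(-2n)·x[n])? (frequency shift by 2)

Modulation property: DFT(ω_4^(-2n)·x[n]) = X[(k-2) mod 4], so circularly shift X by 2 positions.

X[k-2] = [0, -1+1i, -6, -1-1i]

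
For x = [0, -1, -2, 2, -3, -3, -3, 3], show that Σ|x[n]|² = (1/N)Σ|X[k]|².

Time domain:
Σ|x[n]|² = |0|² + |-1|² + |-2|² + |2|² + |-3|² + |-3|² + |-3|² + |3|² = 45.0000

Frequency domain:
(1/8)Σ|X[k]|² = (1/8)(|-7|² + |5.1213-1.7071i|² + |2+9i|² + |0.8787+0.2929i|² + |-9|² + |0.8787-0.2929i|² + |2-9i|² + |5.1213+1.7071i|²) = (1/8)·360.0000 = 45.0000

Both sides agree, confirming Parseval's theorem.

Σ|x[n]|² = (1/N)Σ|X[k]|² = 45.0000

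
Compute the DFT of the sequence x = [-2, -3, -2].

X[k] = Σ(n=0 to 2) x[n] · ω_3^(nk)
where ω_3 = e^(-2πi/3)

Computing each X[k]:
X[0] = -7
X[1] = 0.5000+0.8660i
X[2] = 0.5000-0.8660i

X = [-7, 0.5000+0.8660i, 0.5000-0.8660i]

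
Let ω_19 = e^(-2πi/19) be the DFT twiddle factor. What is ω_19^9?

ω_19^9 = e^(-2πi·9/19)
= cos(-2π·9/19) + i·sin(-2π·9/19)
= cos(-18π/19) + i·sin(-18π/19)

ω_19^9 = cos(-18π/19) + i·sin(-18π/19) = -0.9864-0.1646i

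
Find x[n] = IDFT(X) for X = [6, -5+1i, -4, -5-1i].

x[n] = (1/4) Σ(k=0 to 3) X[k] · e^(2πikn/4)

Computing each x[n]:
x[0] = -2
x[1] = 2
x[2] = 3
x[3] = 3

x = [-2, 2, 3, 3]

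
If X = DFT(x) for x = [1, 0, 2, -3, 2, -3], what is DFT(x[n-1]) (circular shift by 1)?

Time shift by 1: X_shifted[k] = ω_6^(1k) · X[k]
Shifted x = [-3, 1, 0, 2, -3, 2]

DFT(x[n-1]) = [-1, -2.0000-1.7321i, -1.0000+3.4641i, -11, -1.0000-3.4641i, -2.0000+1.7321i]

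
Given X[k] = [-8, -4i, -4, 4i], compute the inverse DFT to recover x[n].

x[n] = (1/4) Σ(k=0 to 3) X[k] · e^(2πikn/4)

Computing each x[n]:
x[0] = -3
x[1] = 1
x[2] = -3
x[3] = -3

x = [-3, 1, -3, -3]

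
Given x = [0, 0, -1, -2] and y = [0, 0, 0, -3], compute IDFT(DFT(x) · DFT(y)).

(x ⊛ y)[n] = Σ(m=0 to 3) x[m] · y[(n-m) mod 4]

Computing each output sample:
(x ⊛ y)[0] = 0
(x ⊛ y)[1] = 3
(x ⊛ y)[2] = 6
(x ⊛ y)[3] = 0

x ⊛ y = [0, 3, 6, 0]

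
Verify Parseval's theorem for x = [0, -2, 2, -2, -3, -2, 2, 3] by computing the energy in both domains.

Time domain:
Σ|x[n]|² = |0|² + |-2|² + |2|² + |-2|² + |-3|² + |-2|² + |2|² + |3|² = 38.0000

Frequency domain:
(1/8)Σ|X[k]|² = (1/8)(|-2|² + |6.5355+3.5355i|² + |-7+5i|² + |-0.5355+3.5355i|² + |4|² + |-0.5355-3.5355i|² + |-7-5i|² + |6.5355-3.5355i|²) = (1/8)·304.0000 = 38.0000

Both sides agree, confirming Parseval's theorem.

Σ|x[n]|² = (1/N)Σ|X[k]|² = 38.0000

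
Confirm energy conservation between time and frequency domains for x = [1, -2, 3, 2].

Time domain:
Σ|x[n]|² = |1|² + |-2|² + |3|² + |2|² = 18.0000

Frequency domain:
(1/4)Σ|X[k]|² = (1/4)(|4|² + |-2+4i|² + |4|² + |-2-4i|²) = (1/4)·72.0000 = 18.0000

Both sides agree, confirming Parseval's theorem.

Σ|x[n]|² = (1/N)Σ|X[k]|² = 18.0000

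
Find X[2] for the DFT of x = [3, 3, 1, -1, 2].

X[2] = Σ(n=0 to 4) x[n] · ω_5^(2n) where ω_5 = e^(-2πi/5)
= (3)·ω_5^0 + (3)·ω_5^2 + (1)·ω_5^4 + (-1)·ω_5^6 + (2)·ω_5^8

X[2] = -1.0451+1.3143i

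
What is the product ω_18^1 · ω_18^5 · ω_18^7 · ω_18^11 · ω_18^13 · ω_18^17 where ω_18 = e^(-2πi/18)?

The primitive 18th roots of unity are ω_18^k for k coprime to 18: k ∈ {1, 5, 7, 11, 13, 17}
Their product equals the constant term of the cyclotomic polynomial Φ_18(x) up to sign.
For n ≥ 3, the product of all primitive nth roots of unity is 1. (For n=1 it is 1; for n=2 it is -1.)

1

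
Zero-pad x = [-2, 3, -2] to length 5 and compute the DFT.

Original 3-point DFT: [-1, -2.5000-4.3301i, -2.5000+4.3301i]
Zero-padded 5-point DFT provides frequency interpolation.

DFT_5([x, 0, ...]) = [-1, 0.5451-1.6776i, -5.0451-3.6655i, -5.0451+3.6655i, 0.5451+1.6776i]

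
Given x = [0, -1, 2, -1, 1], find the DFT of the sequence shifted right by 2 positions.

Time shift by 2: X_shifted[k] = ω_5^(2k) · X[k]
Shifted x = [-1, 1, 0, -1, 2]

DFT(x[n-2]) = [1, 0.7361+0.3633i, -3.7361+1.5388i, -3.7361-1.5388i, 0.7361-0.3633i]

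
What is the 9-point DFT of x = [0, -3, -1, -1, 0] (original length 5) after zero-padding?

Original 5-point DFT: [-5, 0.6910+2.8532i, 1.8090+1.7634i, 1.8090-1.7634i, 0.6910-2.8532i]
Zero-padded 9-point DFT provides frequency interpolation.

DFT_9([x, 0, ...]) = [-5, -1.9718+3.7792i, 0.9187+2.4304i, 1.0000+1.7321i, 2.5530+1.2493i, 2.5530-1.2493i, 1.0000-1.7321i, 0.9187-2.4304i, -1.9718-3.7792i]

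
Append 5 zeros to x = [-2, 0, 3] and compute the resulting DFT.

Original 3-point DFT: [1, -3.5000+2.5981i, -3.5000-2.5981i]
Zero-padded 8-point DFT provides frequency interpolation.

DFT_8([x, 0, ...]) = [1, -2-3i, -5, -2+3i, 1, -2-3i, -5, -2+3i]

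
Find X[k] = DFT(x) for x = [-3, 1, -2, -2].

X[k] = Σ(n=0 to 3) x[n] · ω_4^(nk)
where ω_4 = e^(-2πi/4)

Computing each X[k]:
X[0] = -6
X[1] = -1-3i
X[2] = -4
X[3] = -1+3i

X = [-6, -1-3i, -4, -1+3i]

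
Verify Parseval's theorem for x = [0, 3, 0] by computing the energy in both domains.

Time domain:
Σ|x[n]|² = |0|² + |3|² + |0|² = 9.0000

Frequency domain:
(1/3)Σ|X[k]|² = (1/3)(|3|² + |-1.5000-2.5981i|² + |-1.5000+2.5981i|²) = (1/3)·27.0000 = 9.0000

Both sides agree, confirming Parseval's theorem.

Σ|x[n]|² = (1/N)Σ|X[k]|² = 9.0000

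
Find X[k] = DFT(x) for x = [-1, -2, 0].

X[k] = Σ(n=0 to 2) x[n] · ω_3^(nk)
where ω_3 = e^(-2πi/3)

Computing each X[k]:
X[0] = -3
X[1] = 1.7321i
X[2] = -1.7321i

X = [-3, 1.7321i, -1.7321i]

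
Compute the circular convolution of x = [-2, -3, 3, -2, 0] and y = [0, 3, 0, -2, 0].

(x ⊛ y)[n] = Σ(m=0 to 4) x[m] · y[(n-m) mod 5]

Computing each output sample:
(x ⊛ y)[0] = -6
(x ⊛ y)[1] = -2
(x ⊛ y)[2] = -9
(x ⊛ y)[3] = 13
(x ⊛ y)[4] = 0

x ⊛ y = [-6, -2, -9, 13, 0]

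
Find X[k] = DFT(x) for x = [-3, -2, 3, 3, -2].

X[k] = Σ(n=0 to 4) x[n] · ω_5^(nk)
where ω_5 = e^(-2πi/5)

Computing each X[k]:
X[0] = -1
X[1] = -9.0902
X[2] = 2.0902
X[3] = 2.0902
X[4] = -9.0902

X = [-1, -9.0902, 2.0902, 2.0902, -9.0902]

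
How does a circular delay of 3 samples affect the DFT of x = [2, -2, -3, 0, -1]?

Time shift by 3: X_shifted[k] = ω_5^(3k) · X[k]
Shifted x = [-3, 0, -1, 2, -2]

DFT(x[n-3]) = [-4, -4.4271-0.1388i, -1.0729-4.0287i, -1.0729+4.0287i, -4.4271+0.1388i]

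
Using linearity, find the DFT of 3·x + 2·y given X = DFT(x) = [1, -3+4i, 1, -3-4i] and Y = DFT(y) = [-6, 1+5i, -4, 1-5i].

By linearity: DFT(3x + 2y) = 3·DFT(x) + 2·DFT(y)
= 3·[1, -3+4i, 1, -3-4i] + 2·[-6, 1+5i, -4, 1-5i]

Computing element-wise:
Z[0] = 3·(1) + 2·(-6) = -9
Z[1] = 3·(-3+4i) + 2·(1+5i) = -7+22i
Z[2] = 3·(1) + 2·(-4) = -5
Z[3] = 3·(-3-4i) + 2·(1-5i) = -7-22i

DFT(3x + 2y) = 3·X + 2·Y = [-9, -7+22i, -5, -7-22i]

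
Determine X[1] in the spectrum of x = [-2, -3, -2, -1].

X[1] = Σ(n=0 to 3) x[n] · ω_4^(1n) where ω_4 = e^(-2πi/4)
= (-2)·ω_4^0 + (-3)·ω_4^1 + (-2)·ω_4^2 + (-1)·ω_4^3

X[1] = 2i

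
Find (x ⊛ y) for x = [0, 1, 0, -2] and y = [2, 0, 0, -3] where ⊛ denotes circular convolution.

(x ⊛ y)[n] = Σ(m=0 to 3) x[m] · y[(n-m) mod 4]

Computing each output sample:
(x ⊛ y)[0] = -3
(x ⊛ y)[1] = 2
(x ⊛ y)[2] = 6
(x ⊛ y)[3] = -4

x ⊛ y = [-3, 2, 6, -4]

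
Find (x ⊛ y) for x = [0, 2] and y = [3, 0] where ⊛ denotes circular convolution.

(x ⊛ y)[n] = Σ(m=0 to 1) x[m] · y[(n-m) mod 2]

Computing each output sample:
(x ⊛ y)[0] = 0
(x ⊛ y)[1] = 6

x ⊛ y = [0, 6]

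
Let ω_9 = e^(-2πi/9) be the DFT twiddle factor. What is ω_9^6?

ω_9^6 = e^(-2πi·6/9)
= cos(-2π·6/9) + i·sin(-2π·6/9)
= cos(-12π/9) + i·sin(-12π/9)

ω_9^6 = cos(-12π/9) + i·sin(-12π/9) = -0.5000+0.8660i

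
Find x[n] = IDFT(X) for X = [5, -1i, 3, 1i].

x[n] = (1/4) Σ(k=0 to 3) X[k] · e^(2πikn/4)

Computing each x[n]:
x[0] = 2
x[1] = 1
x[2] = 2
x[3] = 0

x = [2, 1, 2, 0]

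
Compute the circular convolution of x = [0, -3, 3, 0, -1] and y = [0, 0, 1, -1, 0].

(x ⊛ y)[n] = Σ(m=0 to 4) x[m] · y[(n-m) mod 5]

Computing each output sample:
(x ⊛ y)[0] = -3
(x ⊛ y)[1] = -1
(x ⊛ y)[2] = 1
(x ⊛ y)[3] = -3
(x ⊛ y)[4] = 6

x ⊛ y = [-3, -1, 1, -3, 6]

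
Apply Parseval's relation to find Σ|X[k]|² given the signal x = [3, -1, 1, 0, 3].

Parseval: Σ|x[n]|² = (1/N)Σ|X[k]|², so Σ|X[k]|² = N·Σ|x[n]|² = 5·20.0000

Σ|X[k]|² = N·Σ|x[n]|² = 5·20.0000 = 100.0000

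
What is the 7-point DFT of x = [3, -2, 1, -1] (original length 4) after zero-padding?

Original 4-point DFT: [1, 2+1i, 7, 2-1i]
Zero-padded 7-point DFT provides frequency interpolation.

DFT_7([x, 0, ...]) = [1, 2.4315+1.0226i, 1.9206+1.6019i, 5.6479+2.6245i, 5.6479-2.6245i, 1.9206-1.6019i, 2.4315-1.0226i]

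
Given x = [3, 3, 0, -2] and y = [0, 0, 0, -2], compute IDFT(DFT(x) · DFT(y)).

(x ⊛ y)[n] = Σ(m=0 to 3) x[m] · y[(n-m) mod 4]

Computing each output sample:
(x ⊛ y)[0] = -6
(x ⊛ y)[1] = 0
(x ⊛ y)[2] = 4
(x ⊛ y)[3] = -6

x ⊛ y = [-6, 0, 4, -6]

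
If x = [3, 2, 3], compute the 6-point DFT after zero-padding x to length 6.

Original 3-point DFT: [8, 0.5000+0.8660i, 0.5000-0.8660i]
Zero-padded 6-point DFT provides frequency interpolation.

DFT_6([x, 0, ...]) = [8, 2.5000-4.3301i, 0.5000+0.8660i, 4, 0.5000-0.8660i, 2.5000+4.3301i]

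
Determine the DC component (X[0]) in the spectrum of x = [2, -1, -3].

X[0] = Σ(n=0 to 2) x[n] · ω_3^0 = Σ x[n]
= (2) + (-1) + (-3)

X[0] = -2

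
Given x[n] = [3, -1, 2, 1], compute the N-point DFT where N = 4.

X[k] = Σ(n=0 to 3) x[n] · ω_4^(nk)
where ω_4 = e^(-2πi/4)

Computing each X[k]:
X[0] = 5
X[1] = 1+2i
X[2] = 5
X[3] = 1-2i

X = [5, 1+2i, 5, 1-2i]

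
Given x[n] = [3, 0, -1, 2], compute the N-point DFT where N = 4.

X[k] = Σ(n=0 to 3) x[n] · ω_4^(nk)
where ω_4 = e^(-2πi/4)

Computing each X[k]:
X[0] = 4
X[1] = 4+2i
X[2] = 0
X[3] = 4-2i

X = [4, 4+2i, 0, 4-2i]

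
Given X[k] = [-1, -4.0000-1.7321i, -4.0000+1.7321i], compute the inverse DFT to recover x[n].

x[n] = (1/3) Σ(k=0 to 2) X[k] · e^(2πikn/3)

Computing each x[n]:
x[0] = -3
x[1] = 2
x[2] = 0

x = [-3, 2, 0]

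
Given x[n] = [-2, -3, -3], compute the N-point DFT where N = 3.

X[k] = Σ(n=0 to 2) x[n] · ω_3^(nk)
where ω_3 = e^(-2πi/3)

Computing each X[k]:
X[0] = -8
X[1] = 1
X[2] = 1

X = [-8, 1, 1]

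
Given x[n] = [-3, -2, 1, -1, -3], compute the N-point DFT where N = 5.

X[k] = Σ(n=0 to 4) x[n] · ω_5^(nk)
where ω_5 = e^(-2πi/5)

Computing each X[k]:
X[0] = -8
X[1] = -4.5451-2.1266i
X[2] = 1.0451+1.3143i
X[3] = 1.0451-1.3143i
X[4] = -4.5451+2.1266i

X = [-8, -4.5451-2.1266i, 1.0451+1.3143i, 1.0451-1.3143i, -4.5451+2.1266i]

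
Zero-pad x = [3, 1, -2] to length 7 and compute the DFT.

Original 3-point DFT: [2, 3.5000-2.5981i, 3.5000+2.5981i]
Zero-padded 7-point DFT provides frequency interpolation.

DFT_7([x, 0, ...]) = [2, 4.0685+1.1680i, 4.5794-1.8427i, 0.8521-1.9975i, 0.8521+1.9975i, 4.5794+1.8427i, 4.0685-1.1680i]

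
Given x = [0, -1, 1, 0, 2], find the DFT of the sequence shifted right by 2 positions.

Time shift by 2: X_shifted[k] = ω_5^(2k) · X[k]
Shifted x = [0, 2, 0, -1, 1]

DFT(x[n-2]) = [2, 1.7361-1.5388i, -2.7361+0.3633i, -2.7361-0.3633i, 1.7361+1.5388i]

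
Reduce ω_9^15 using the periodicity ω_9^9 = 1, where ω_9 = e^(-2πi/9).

Since ω_9^9 = 1, powers reduce modulo 9.
15 mod 9 = 6
So ω_9^15 = ω_9^6 = e^(-2πi·6/9)

ω_9^15 = ω_9^6 = -0.5000+0.8660i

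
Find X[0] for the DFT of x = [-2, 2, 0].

X[0] = Σ(n=0 to 2) x[n] · ω_3^0 = Σ x[n]
= (-2) + (2) + (0)

X[0] = 0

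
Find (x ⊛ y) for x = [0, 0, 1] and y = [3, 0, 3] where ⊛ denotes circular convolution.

(x ⊛ y)[n] = Σ(m=0 to 2) x[m] · y[(n-m) mod 3]

Computing each output sample:
(x ⊛ y)[0] = 0
(x ⊛ y)[1] = 3
(x ⊛ y)[2] = 3

x ⊛ y = [0, 3, 3]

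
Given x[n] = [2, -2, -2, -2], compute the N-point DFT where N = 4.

X[k] = Σ(n=0 to 3) x[n] · ω_4^(nk)
where ω_4 = e^(-2πi/4)

Computing each X[k]:
X[0] = -4
X[1] = 4
X[2] = 4
X[3] = 4

X = [-4, 4, 4, 4]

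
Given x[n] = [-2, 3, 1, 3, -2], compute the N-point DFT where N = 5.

X[k] = Σ(n=0 to 4) x[n] · ω_5^(nk)
where ω_5 = e^(-2πi/5)

Computing each X[k]:
X[0] = 3
X[1] = -4.9271-3.5797i
X[2] = -1.5729-4.8410i
X[3] = -1.5729+4.8410i
X[4] = -4.9271+3.5797i

X = [3, -4.9271-3.5797i, -1.5729-4.8410i, -1.5729+4.8410i, -4.9271+3.5797i]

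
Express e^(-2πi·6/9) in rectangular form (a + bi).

ω_9^6 = e^(-2πi·6/9)
= cos(-2π·6/9) + i·sin(-2π·6/9)
= cos(-12π/9) + i·sin(-12π/9)

ω_9^6 = cos(-12π/9) + i·sin(-12π/9) = -0.5000+0.8660i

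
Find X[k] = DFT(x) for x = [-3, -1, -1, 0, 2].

X[k] = Σ(n=0 to 4) x[n] · ω_5^(nk)
where ω_5 = e^(-2πi/5)

Computing each X[k]:
X[0] = -3
X[1] = -1.8820+3.4410i
X[2] = -4.1180+0.8123i
X[3] = -4.1180-0.8123i
X[4] = -1.8820-3.4410i

X = [-3, -1.8820+3.4410i, -4.1180+0.8123i, -4.1180-0.8123i, -1.8820-3.4410i]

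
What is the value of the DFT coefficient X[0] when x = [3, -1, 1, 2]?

X[0] = Σ(n=0 to 3) x[n] · ω_4^0 = Σ x[n]
= (3) + (-1) + (1) + (2)

X[0] = 5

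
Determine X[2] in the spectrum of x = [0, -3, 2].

X[2] = Σ(n=0 to 2) x[n] · ω_3^(2n) where ω_3 = e^(-2πi/3)
= (0)·ω_3^0 + (-3)·ω_3^2 + (2)·ω_3^4

X[2] = 0.5000-4.3301i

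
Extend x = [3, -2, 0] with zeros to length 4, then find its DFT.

Original 3-point DFT: [1, 4.0000+1.7321i, 4.0000-1.7321i]
Zero-padded 4-point DFT provides frequency interpolation.

DFT_4([x, 0, ...]) = [1, 3+2i, 5, 3-2i]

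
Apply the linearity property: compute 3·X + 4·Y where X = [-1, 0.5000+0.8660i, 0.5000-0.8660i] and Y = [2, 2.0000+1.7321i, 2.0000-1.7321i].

By linearity: DFT(3x + 4y) = 3·DFT(x) + 4·DFT(y)
= 3·[-1, 0.5000+0.8660i, 0.5000-0.8660i] + 4·[2, 2.0000+1.7321i, 2.0000-1.7321i]

Computing element-wise:
Z[0] = 3·(-1) + 4·(2) = 5
Z[1] = 3·(0.5000+0.8660i) + 4·(2.0000+1.7321i) = 9.5000+9.5264i
Z[2] = 3·(0.5000-0.8660i) + 4·(2.0000-1.7321i) = 9.5000-9.5264i

DFT(3x + 4y) = 3·X + 4·Y = [5, 9.5000+9.5264i, 9.5000-9.5264i]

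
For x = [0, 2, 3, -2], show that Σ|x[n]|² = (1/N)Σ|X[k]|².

Time domain:
Σ|x[n]|² = |0|² + |2|² + |3|² + |-2|² = 17.0000

Frequency domain:
(1/4)Σ|X[k]|² = (1/4)(|3|² + |-3-4i|² + |3|² + |-3+4i|²) = (1/4)·68.0000 = 17.0000

Both sides agree, confirming Parseval's theorem.

Σ|x[n]|² = (1/N)Σ|X[k]|² = 17.0000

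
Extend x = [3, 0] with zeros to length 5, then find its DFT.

Original 2-point DFT: [3, 3]
Zero-padded 5-point DFT provides frequency interpolation.

DFT_5([x, 0, ...]) = [3, 3, 3, 3, 3]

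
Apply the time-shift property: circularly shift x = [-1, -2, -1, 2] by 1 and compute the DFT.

Time shift by 1: X_shifted[k] = ω_4^(1k) · X[k]
Shifted x = [2, -1, -2, -1]

DFT(x[n-1]) = [-2, 4, 2, 4]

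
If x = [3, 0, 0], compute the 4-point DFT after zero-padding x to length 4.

Original 3-point DFT: [3, 3, 3]
Zero-padded 4-point DFT provides frequency interpolation.

DFT_4([x, 0, ...]) = [3, 3, 3, 3]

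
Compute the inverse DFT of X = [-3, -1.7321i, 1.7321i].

x[n] = (1/3) Σ(k=0 to 2) X[k] · e^(2πikn/3)

Computing each x[n]:
x[0] = -1
x[1] = 0
x[2] = -2

x = [-1, 0, -2]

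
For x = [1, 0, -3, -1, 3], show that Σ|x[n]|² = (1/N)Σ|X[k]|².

Time domain:
Σ|x[n]|² = |1|² + |0|² + |-3|² + |-1|² + |3|² = 20.0000

Frequency domain:
(1/5)Σ|X[k]|² = (1/5)(|0|² + |5.1631+4.0287i|² + |-2.6631-0.1388i|² + |-2.6631+0.1388i|² + |5.1631-4.0287i|²) = (1/5)·100.0000 = 20.0000

Both sides agree, confirming Parseval's theorem.

Σ|x[n]|² = (1/N)Σ|X[k]|² = 20.0000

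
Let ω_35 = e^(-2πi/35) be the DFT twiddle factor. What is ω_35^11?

ω_35^11 = e^(-2πi·11/35)
= cos(-2π·11/35) + i·sin(-2π·11/35)
= cos(-22π/35) + i·sin(-22π/35)

ω_35^11 = cos(-22π/35) + i·sin(-22π/35) = -0.3930-0.9195i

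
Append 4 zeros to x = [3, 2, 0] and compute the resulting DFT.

Original 3-point DFT: [5, 2.0000-1.7321i, 2.0000+1.7321i]
Zero-padded 7-point DFT provides frequency interpolation.

DFT_7([x, 0, ...]) = [5, 4.2470-1.5637i, 2.5550-1.9499i, 1.1981-0.8678i, 1.1981+0.8678i, 2.5550+1.9499i, 4.2470+1.5637i]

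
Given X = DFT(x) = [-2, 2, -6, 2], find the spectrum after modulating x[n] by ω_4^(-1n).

Modulation property: DFT(ω_4^(-1n)·x[n]) = X[(k-1) mod 4], so circularly shift X by 1 positions.

X[k-1] = [2, -2, 2, -6]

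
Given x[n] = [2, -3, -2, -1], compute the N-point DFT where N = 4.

X[k] = Σ(n=0 to 3) x[n] · ω_4^(nk)
where ω_4 = e^(-2πi/4)

Computing each X[k]:
X[0] = -4
X[1] = 4+2i
X[2] = 4
X[3] = 4-2i

X = [-4, 4+2i, 4, 4-2i]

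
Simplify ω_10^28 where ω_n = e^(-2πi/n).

Since ω_10^10 = 1, powers reduce modulo 10.
28 mod 10 = 8
So ω_10^28 = ω_10^8 = e^(-2πi·8/10)

ω_10^28 = ω_10^8 = 0.3090+0.9511i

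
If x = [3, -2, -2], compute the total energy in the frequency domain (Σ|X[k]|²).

Parseval: Σ|x[n]|² = (1/N)Σ|X[k]|², so Σ|X[k]|² = N·Σ|x[n]|² = 3·17.0000

Σ|X[k]|² = N·Σ|x[n]|² = 3·17.0000 = 51.0000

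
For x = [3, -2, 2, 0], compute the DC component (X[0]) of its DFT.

X[0] = Σ(n=0 to 3) x[n] · ω_4^0 = Σ x[n]
= (3) + (-2) + (2) + (0)

X[0] = 3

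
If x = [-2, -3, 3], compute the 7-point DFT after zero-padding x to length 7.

Original 3-point DFT: [-2, -2.0000+5.1962i, -2.0000-5.1962i]
Zero-padded 7-point DFT provides frequency interpolation.

DFT_7([x, 0, ...]) = [-2, -4.5380-0.5793i, -4.0353+4.2264i, 2.5734+3.6471i, 2.5734-3.6471i, -4.0353-4.2264i, -4.5380+0.5793i]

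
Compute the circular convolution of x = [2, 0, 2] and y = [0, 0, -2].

(x ⊛ y)[n] = Σ(m=0 to 2) x[m] · y[(n-m) mod 3]

Computing each output sample:
(x ⊛ y)[0] = 0
(x ⊛ y)[1] = -4
(x ⊛ y)[2] = -4

x ⊛ y = [0, -4, -4]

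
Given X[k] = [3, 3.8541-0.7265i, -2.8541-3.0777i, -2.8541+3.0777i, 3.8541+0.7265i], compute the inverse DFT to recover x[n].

x[n] = (1/5) Σ(k=0 to 4) X[k] · e^(2πikn/5)

Computing each x[n]:
x[0] = 1
x[1] = 3
x[2] = -2
x[3] = 0
x[4] = 1

x = [1, 3, -2, 0, 1]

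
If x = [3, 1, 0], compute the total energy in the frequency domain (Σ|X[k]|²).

Parseval: Σ|x[n]|² = (1/N)Σ|X[k]|², so Σ|X[k]|² = N·Σ|x[n]|² = 3·10.0000

Σ|X[k]|² = N·Σ|x[n]|² = 3·10.0000 = 30.0000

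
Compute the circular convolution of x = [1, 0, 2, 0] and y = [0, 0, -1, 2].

(x ⊛ y)[n] = Σ(m=0 to 3) x[m] · y[(n-m) mod 4]

Computing each output sample:
(x ⊛ y)[0] = -2
(x ⊛ y)[1] = 4
(x ⊛ y)[2] = -1
(x ⊛ y)[3] = 2

x ⊛ y = [-2, 4, -1, 2]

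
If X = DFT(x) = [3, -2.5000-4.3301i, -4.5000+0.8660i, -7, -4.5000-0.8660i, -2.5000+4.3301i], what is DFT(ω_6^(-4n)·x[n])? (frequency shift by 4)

Modulation property: DFT(ω_6^(-4n)·x[n]) = X[(k-4) mod 6], so circularly shift X by 4 positions.

X[k-4] = [-4.5000+0.8660i, -7, -4.5000-0.8660i, -2.5000+4.3301i, 3, -2.5000-4.3301i]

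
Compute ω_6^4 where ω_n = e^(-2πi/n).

ω_6^4 = e^(-2πi·4/6)
= cos(-2π·4/6) + i·sin(-2π·4/6)
= cos(-8π/6) + i·sin(-8π/6)

ω_6^4 = cos(-8π/6) + i·sin(-8π/6) = -0.5000+0.8660i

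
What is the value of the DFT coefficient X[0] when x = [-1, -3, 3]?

X[0] = Σ(n=0 to 2) x[n] · ω_3^0 = Σ x[n]
= (-1) + (-3) + (3)

X[0] = -1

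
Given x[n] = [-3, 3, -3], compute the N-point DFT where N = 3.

X[k] = Σ(n=0 to 2) x[n] · ω_3^(nk)
where ω_3 = e^(-2πi/3)

Computing each X[k]:
X[0] = -3
X[1] = -3.0000-5.1962i
X[2] = -3.0000+5.1962i

X = [-3, -3.0000-5.1962i, -3.0000+5.1962i]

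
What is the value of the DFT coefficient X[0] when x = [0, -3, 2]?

X[0] = Σ(n=0 to 2) x[n] · ω_3^0 = Σ x[n]
= (0) + (-3) + (2)

X[0] = -1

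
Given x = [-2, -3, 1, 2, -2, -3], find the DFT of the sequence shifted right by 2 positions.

Time shift by 2: X_shifted[k] = ω_6^(2k) · X[k]
Shifted x = [-2, -3, -2, -3, 1, 2]

DFT(x[n-2]) = [-7, 1.0000+6.9282i, -4.0000+1.7321i, 1, -4.0000-1.7321i, 1.0000-6.9282i]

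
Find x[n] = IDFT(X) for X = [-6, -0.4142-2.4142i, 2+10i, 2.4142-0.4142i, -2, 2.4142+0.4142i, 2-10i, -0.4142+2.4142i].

x[n] = (1/8) Σ(k=0 to 7) X[k] · e^(2πikn/8)

Computing each x[n]:
x[0] = 0
x[1] = -3
x[2] = -1
x[3] = 3
x[4] = -1
x[5] = -3
x[6] = -2
x[7] = 1

x = [0, -3, -1, 3, -1, -3, -2, 1]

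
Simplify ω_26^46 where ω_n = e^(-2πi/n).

Since ω_26^26 = 1, powers reduce modulo 26.
46 mod 26 = 20
So ω_26^46 = ω_26^20 = e^(-2πi·20/26)

ω_26^46 = ω_26^20 = 0.1205+0.9927i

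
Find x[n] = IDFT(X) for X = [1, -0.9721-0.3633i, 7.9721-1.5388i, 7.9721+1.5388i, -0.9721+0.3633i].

x[n] = (1/5) Σ(k=0 to 4) X[k] · e^(2πikn/5)

Computing each x[n]:
x[0] = 3
x[1] = -2
x[2] = 1
x[3] = 2
x[4] = -3

x = [3, -2, 1, 2, -3]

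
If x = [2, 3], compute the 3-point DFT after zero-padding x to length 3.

Original 2-point DFT: [5, -1]
Zero-padded 3-point DFT provides frequency interpolation.

DFT_3([x, 0, ...]) = [5, 0.5000-2.5981i, 0.5000+2.5981i]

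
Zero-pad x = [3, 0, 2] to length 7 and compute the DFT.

Original 3-point DFT: [5, 2.0000+1.7321i, 2.0000-1.7321i]
Zero-padded 7-point DFT provides frequency interpolation.

DFT_7([x, 0, ...]) = [5, 2.5550-1.9499i, 1.1981+0.8678i, 4.2470+1.5637i, 4.2470-1.5637i, 1.1981-0.8678i, 2.5550+1.9499i]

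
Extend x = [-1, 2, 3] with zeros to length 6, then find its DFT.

Original 3-point DFT: [4, -3.5000+0.8660i, -3.5000-0.8660i]
Zero-padded 6-point DFT provides frequency interpolation.

DFT_6([x, 0, ...]) = [4, -1.5000-4.3301i, -3.5000+0.8660i, 0, -3.5000-0.8660i, -1.5000+4.3301i]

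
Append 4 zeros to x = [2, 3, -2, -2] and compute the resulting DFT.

Original 4-point DFT: [1, 4-5i, -1, 4+5i]
Zero-padded 8-point DFT provides frequency interpolation.

DFT_8([x, 0, ...]) = [1, 5.5355+1.2929i, 4-5i, -1.5355-2.7071i, -1, -1.5355+2.7071i, 4+5i, 5.5355-1.2929i]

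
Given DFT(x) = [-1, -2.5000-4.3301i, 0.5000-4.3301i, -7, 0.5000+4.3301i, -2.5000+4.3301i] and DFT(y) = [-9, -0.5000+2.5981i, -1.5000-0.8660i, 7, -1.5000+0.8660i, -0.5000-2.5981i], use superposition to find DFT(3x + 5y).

By linearity: DFT(3x + 5y) = 3·DFT(x) + 5·DFT(y)
= 3·[-1, -2.5000-4.3301i, 0.5000-4.3301i, -7, 0.5000+4.3301i, -2.5000+4.3301i] + 5·[-9, -0.5000+2.5981i, -1.5000-0.8660i, 7, -1.5000+0.8660i, -0.5000-2.5981i]

Computing element-wise:
Z[0] = 3·(-1) + 5·(-9) = -48
Z[1] = 3·(-2.5000-4.3301i) + 5·(-0.5000+2.5981i) = -10.0000+0.0002i
Z[2] = 3·(0.5000-4.3301i) + 5·(-1.5000-0.8660i) = -6.0000-17.3203i
Z[3] = 3·(-7) + 5·(7) = 14
Z[4] = 3·(0.5000+4.3301i) + 5·(-1.5000+0.8660i) = -6.0000+17.3203i
Z[5] = 3·(-2.5000+4.3301i) + 5·(-0.5000-2.5981i) = -10.0000-0.0002i

DFT(3x + 5y) = 3·X + 5·Y = [-48, -10.0000+0.0002i, -6.0000-17.3203i, 14, -6.0000+17.3203i, -10.0000-0.0002i]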